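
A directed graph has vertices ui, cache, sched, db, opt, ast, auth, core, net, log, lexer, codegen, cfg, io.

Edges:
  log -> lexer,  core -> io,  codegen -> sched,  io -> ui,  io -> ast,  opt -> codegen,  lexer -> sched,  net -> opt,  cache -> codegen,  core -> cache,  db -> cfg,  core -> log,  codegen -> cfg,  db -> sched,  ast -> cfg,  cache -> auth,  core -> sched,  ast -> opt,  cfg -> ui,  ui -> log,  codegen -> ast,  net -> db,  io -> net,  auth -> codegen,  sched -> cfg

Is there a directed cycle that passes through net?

net lies on a cycle iff there is a path from net back to itself.
Exploring from net, it never reaches itself; equivalently, its strongly connected component is a singleton.

No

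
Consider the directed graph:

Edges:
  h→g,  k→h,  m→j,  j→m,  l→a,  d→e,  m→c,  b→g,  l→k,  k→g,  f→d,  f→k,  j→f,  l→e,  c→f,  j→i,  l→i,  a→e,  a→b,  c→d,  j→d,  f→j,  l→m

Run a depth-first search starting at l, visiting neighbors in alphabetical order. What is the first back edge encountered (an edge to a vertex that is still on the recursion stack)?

j->f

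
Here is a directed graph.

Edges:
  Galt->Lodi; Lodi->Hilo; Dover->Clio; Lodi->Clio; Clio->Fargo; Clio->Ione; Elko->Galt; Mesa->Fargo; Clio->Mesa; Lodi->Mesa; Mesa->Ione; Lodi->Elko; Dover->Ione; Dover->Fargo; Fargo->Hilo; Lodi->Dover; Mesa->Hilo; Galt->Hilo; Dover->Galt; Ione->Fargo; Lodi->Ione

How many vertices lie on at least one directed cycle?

4

A vertex is on a directed cycle iff it belongs to a strongly connected component of size ≥ 2 (or has a self-loop).
The vertices on cycles are {Elko, Galt, Lodi, Dover} — 4 in total.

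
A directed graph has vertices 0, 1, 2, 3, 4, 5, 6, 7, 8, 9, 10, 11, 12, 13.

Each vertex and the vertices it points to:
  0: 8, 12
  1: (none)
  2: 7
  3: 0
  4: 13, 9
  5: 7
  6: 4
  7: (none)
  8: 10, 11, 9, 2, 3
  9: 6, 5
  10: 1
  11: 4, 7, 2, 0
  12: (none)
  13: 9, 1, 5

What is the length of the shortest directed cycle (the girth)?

3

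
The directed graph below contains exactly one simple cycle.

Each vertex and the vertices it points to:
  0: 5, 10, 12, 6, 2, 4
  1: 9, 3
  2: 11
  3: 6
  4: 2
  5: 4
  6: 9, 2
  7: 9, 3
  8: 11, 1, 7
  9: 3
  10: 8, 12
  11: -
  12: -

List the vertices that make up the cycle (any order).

3, 6, 9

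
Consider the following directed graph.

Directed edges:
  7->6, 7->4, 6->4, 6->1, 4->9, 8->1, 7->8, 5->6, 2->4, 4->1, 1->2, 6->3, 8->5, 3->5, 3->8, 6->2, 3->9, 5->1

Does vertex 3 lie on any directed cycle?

3 is on a cycle iff 3 can reach itself via ≥1 edge.
3 → 5 → 6 → 3 — yes.

Yes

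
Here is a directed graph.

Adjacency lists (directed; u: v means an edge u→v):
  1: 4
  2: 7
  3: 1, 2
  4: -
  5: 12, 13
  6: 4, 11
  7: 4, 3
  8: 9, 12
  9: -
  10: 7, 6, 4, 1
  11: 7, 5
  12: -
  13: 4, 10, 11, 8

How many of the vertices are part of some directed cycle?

8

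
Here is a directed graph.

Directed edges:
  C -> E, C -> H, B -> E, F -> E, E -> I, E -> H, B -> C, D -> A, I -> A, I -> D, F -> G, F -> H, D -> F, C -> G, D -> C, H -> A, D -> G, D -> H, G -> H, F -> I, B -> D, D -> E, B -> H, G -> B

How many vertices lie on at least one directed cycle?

A vertex is on a directed cycle iff it belongs to a strongly connected component of size ≥ 2 (or has a self-loop).
The vertices on cycles are {B, C, D, E, F, G, I} — 7 in total.

7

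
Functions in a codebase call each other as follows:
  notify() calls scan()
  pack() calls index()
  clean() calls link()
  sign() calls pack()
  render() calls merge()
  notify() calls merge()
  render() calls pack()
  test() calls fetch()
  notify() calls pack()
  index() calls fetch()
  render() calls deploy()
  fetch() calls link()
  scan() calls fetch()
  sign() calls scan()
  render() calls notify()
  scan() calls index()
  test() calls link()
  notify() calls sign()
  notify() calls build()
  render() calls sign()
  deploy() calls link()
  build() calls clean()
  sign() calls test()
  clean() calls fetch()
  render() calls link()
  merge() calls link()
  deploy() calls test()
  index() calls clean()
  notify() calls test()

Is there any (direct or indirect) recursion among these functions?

DFS with white/gray/black marking, starting from pack:
pack gray
  index gray
    clean gray
      link gray
      link black
      fetch gray
        fetch→link: link black — skip
      fetch black
    clean black
    index→fetch: fetch black — skip
  index black
pack black
render gray
  notify gray
    notify→pack: pack black — skip
    sign gray
      test gray
        test→link: link black — skip
        test→fetch: fetch black — skip
      test black
      scan gray
        scan→index: index black — skip
        scan→fetch: fetch black — skip
      scan black
      sign→pack: pack black — skip
    sign black
    build gray
      build→clean: clean black — skip
    build black
    merge gray
      merge→link: link black — skip
    merge black
    notify→test: test black — skip
    notify→scan: scan black — skip
  notify black
  render→link: link black — skip
  render→pack: pack black — skip
  deploy gray
    deploy→test: test black — skip
    deploy→link: link black — skip
  deploy black
  render→sign: sign black — skip
  render→merge: merge black — skip
render black
Every edge goes to a white or black vertex — no back edge, so the graph is acyclic.

No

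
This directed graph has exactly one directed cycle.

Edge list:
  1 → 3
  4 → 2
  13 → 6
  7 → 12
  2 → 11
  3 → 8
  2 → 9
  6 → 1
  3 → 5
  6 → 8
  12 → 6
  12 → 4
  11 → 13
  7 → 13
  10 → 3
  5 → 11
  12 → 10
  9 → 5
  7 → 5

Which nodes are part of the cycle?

DFS with gray/black marking from 13:
13 gray
  6 gray
    1 gray
      3 gray
        8 gray
        8 black
        5 gray
          11 gray
            11→13: 13 is gray → back edge
Back edge closes the cycle 13 → 6 → 1 → 3 → 5 → 11 → 13; its vertices are {1, 3, 5, 6, 11, 13}.

1, 3, 5, 6, 11, 13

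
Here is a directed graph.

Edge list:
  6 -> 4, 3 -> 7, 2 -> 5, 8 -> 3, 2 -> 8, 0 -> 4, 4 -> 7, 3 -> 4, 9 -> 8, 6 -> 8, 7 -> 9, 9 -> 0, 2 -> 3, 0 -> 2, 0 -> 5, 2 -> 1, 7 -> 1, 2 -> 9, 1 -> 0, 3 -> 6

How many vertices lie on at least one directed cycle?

A vertex is on a directed cycle iff it belongs to a strongly connected component of size ≥ 2 (or has a self-loop).
The vertices on cycles are {0, 1, 2, 3, 4, 6, 7, 8, 9} — 9 in total.

9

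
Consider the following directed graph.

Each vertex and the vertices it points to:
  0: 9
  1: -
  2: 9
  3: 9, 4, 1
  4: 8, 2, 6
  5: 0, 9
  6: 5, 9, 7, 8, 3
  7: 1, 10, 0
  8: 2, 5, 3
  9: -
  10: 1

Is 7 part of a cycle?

No

7 lies on a cycle iff there is a path from 7 back to itself.
Exploring from 7, it never reaches itself; equivalently, its strongly connected component is a singleton.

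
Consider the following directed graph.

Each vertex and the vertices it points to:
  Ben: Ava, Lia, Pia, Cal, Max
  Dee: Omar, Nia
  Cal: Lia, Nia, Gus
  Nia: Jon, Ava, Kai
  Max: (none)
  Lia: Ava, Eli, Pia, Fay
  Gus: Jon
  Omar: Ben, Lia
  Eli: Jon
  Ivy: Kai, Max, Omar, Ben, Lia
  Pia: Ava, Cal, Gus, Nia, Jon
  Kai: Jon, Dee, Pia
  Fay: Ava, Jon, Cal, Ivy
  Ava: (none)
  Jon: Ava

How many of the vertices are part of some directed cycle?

10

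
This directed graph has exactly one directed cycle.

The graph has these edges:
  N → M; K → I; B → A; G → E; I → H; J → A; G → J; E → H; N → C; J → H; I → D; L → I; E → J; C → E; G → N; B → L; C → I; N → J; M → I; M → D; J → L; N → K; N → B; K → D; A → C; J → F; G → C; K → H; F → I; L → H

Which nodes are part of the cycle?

A, C, E, J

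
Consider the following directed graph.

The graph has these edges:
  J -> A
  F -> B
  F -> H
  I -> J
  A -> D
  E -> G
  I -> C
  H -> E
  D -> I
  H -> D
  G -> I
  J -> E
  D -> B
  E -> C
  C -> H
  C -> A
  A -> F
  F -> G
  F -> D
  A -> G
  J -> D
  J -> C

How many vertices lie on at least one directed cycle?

9

A vertex is on a directed cycle iff it belongs to a strongly connected component of size ≥ 2 (or has a self-loop).
The vertices on cycles are {A, C, D, E, F, G, H, I, J} — 9 in total.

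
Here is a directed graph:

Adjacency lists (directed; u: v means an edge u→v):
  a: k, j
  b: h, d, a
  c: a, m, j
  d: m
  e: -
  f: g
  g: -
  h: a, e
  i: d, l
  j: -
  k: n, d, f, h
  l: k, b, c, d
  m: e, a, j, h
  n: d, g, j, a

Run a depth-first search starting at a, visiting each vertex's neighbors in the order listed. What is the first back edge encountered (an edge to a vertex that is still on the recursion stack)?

m->a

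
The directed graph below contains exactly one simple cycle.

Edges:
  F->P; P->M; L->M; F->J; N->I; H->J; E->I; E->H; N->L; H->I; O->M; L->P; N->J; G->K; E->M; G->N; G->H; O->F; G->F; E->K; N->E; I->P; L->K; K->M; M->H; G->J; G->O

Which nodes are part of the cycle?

H, I, M, P

DFS with gray/black marking from H:
H gray
  I gray
    P gray
      M gray
        M→H: H is gray → back edge
Back edge closes the cycle H → I → P → M → H; its vertices are {H, I, M, P}.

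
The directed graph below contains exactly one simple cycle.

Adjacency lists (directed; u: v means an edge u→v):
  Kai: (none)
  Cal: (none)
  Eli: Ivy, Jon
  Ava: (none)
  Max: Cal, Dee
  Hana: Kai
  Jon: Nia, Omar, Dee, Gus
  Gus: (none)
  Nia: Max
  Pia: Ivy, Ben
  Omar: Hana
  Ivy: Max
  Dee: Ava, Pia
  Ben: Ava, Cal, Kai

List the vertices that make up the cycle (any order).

DFS with gray/black marking from Dee:
Dee gray
  Ava gray
  Ava black
  Pia gray
    Ivy gray
      Max gray
        Cal gray
        Cal black
        Max→Dee: Dee is gray → back edge
Back edge closes the cycle Dee → Pia → Ivy → Max → Dee; its vertices are {Dee, Ivy, Max, Pia}.

Dee, Ivy, Max, Pia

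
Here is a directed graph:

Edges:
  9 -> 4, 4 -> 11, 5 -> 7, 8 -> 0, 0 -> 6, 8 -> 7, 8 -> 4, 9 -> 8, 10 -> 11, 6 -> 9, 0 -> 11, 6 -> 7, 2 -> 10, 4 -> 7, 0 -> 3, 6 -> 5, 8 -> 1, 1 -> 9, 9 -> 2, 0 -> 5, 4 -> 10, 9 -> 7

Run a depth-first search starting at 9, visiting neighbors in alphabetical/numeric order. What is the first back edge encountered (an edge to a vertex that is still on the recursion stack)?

6->9

DFS from 9 (visiting neighbors in alphabetical/numeric order); mark gray on enter, black on exit:
9 gray
  2 gray
    10 gray
      11 gray
      11 black
    10 black
  2 black
  4 gray
    7 gray
    7 black
    4→10: 10 black — skip
    4→11: 11 black — skip
  4 black
  9→7: 7 black — skip
  8 gray
    0 gray
      3 gray
      3 black
      5 gray
        5→7: 7 black — skip
      5 black
      6 gray
        6→5: 5 black — skip
        6→7: 7 black — skip
        6→9: 9 is gray → back edge
First back edge: 6 → 9.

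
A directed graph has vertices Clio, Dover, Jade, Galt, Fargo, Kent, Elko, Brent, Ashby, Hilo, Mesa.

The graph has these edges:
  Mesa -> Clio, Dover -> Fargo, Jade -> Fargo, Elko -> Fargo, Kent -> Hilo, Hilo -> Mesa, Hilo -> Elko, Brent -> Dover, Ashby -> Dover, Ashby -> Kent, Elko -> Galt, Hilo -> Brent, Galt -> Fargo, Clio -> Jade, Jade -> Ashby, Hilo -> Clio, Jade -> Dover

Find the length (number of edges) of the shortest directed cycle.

For each vertex v, BFS finds the shortest path from v back to v.
The shortest such closed walk is Kent → Hilo → Clio → Jade → Ashby → Kent, length 5.

5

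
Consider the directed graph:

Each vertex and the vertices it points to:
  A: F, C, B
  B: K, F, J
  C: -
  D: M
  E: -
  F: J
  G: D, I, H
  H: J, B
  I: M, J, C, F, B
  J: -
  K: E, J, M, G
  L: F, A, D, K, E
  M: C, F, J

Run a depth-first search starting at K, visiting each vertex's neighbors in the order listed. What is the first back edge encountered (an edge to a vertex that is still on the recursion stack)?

B->K

DFS from K (visiting each vertex's neighbors in the order listed); mark gray on enter, black on exit:
K gray
  E gray
  E black
  J gray
  J black
  M gray
    C gray
    C black
    F gray
      F→J: J black — skip
    F black
    M→J: J black — skip
  M black
  G gray
    D gray
      D→M: M black — skip
    D black
    I gray
      I→M: M black — skip
      I→J: J black — skip
      I→C: C black — skip
      I→F: F black — skip
      B gray
        B→K: K is gray → back edge
First back edge: B → K.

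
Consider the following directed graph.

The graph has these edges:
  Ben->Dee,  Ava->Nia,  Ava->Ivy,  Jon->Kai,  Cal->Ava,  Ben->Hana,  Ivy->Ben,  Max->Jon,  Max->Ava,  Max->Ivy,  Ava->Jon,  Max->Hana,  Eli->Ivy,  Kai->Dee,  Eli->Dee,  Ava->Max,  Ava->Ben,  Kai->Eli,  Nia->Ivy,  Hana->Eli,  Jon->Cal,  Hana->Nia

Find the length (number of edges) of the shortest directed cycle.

2

For each vertex v, BFS finds the shortest path from v back to v.
The shortest such closed walk is Ava → Max → Ava, length 2.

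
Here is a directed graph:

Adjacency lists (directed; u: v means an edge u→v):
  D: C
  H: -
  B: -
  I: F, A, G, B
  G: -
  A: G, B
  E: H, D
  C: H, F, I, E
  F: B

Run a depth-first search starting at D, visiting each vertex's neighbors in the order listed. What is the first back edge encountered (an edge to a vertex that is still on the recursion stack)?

DFS from D (visiting each vertex's neighbors in the order listed); mark gray on enter, black on exit:
D gray
  C gray
    H gray
    H black
    F gray
      B gray
      B black
    F black
    I gray
      I→F: F black — skip
      A gray
        G gray
        G black
        A→B: B black — skip
      A black
      I→G: G black — skip
      I→B: B black — skip
    I black
    E gray
      E→H: H black — skip
      E→D: D is gray → back edge
First back edge: E → D.

E→D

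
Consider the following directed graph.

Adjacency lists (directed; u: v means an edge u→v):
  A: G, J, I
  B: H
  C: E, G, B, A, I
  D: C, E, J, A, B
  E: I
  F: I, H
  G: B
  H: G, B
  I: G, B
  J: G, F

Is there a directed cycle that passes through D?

No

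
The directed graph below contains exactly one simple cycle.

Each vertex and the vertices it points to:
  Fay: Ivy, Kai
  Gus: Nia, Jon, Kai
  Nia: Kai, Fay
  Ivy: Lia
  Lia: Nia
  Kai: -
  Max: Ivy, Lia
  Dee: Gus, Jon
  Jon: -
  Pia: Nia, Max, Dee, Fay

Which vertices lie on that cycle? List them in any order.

DFS with gray/black marking from Ivy:
Ivy gray
  Lia gray
    Nia gray
      Kai gray
      Kai black
      Fay gray
        Fay→Ivy: Ivy is gray → back edge
Back edge closes the cycle Ivy → Lia → Nia → Fay → Ivy; its vertices are {Fay, Ivy, Lia, Nia}.

Fay, Ivy, Lia, Nia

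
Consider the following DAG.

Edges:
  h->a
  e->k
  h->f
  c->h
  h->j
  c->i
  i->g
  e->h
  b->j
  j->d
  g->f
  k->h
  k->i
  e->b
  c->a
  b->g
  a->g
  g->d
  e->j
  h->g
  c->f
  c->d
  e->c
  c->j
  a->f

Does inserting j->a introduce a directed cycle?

Adding j→a creates a cycle iff a can already reach j.
Explore from a: no path reaches j. The graph stays acyclic.

No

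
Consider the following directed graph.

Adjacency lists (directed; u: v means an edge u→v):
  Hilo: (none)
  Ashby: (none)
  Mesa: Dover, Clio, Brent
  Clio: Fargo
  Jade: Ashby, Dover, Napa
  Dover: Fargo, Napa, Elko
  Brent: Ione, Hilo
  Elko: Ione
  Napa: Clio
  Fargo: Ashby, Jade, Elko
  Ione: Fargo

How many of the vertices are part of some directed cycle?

7

A vertex is on a directed cycle iff it belongs to a strongly connected component of size ≥ 2 (or has a self-loop).
The vertices on cycles are {Clio, Elko, Ione, Jade, Napa, Dover, Fargo} — 7 in total.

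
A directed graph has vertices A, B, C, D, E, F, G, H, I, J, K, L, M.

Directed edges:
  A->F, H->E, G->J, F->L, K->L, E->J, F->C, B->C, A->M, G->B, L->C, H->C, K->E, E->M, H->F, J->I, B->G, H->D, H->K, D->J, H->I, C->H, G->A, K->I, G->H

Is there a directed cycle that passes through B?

B is on a cycle iff B can reach itself via ≥1 edge.
B → G → B — yes.

Yes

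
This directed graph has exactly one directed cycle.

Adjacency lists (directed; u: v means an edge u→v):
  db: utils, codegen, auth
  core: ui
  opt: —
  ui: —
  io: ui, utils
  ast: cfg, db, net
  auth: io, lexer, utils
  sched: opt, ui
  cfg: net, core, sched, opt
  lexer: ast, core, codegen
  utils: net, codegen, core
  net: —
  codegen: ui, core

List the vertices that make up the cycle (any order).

DFS with gray/black marking from ast:
ast gray
  cfg gray
    net gray
    net black
    core gray
      ui gray
      ui black
    core black
    sched gray
      opt gray
      opt black
      sched→ui: ui black — skip
    sched black
    cfg→opt: opt black — skip
  cfg black
  db gray
    utils gray
      utils→net: net black — skip
      codegen gray
        codegen→ui: ui black — skip
        codegen→core: core black — skip
      codegen black
      utils→core: core black — skip
    utils black
    db→codegen: codegen black — skip
    auth gray
      io gray
        io→ui: ui black — skip
        io→utils: utils black — skip
      io black
      lexer gray
        lexer→ast: ast is gray → back edge
Back edge closes the cycle ast → db → auth → lexer → ast; its vertices are {db, ast, auth, lexer}.

db, ast, auth, lexer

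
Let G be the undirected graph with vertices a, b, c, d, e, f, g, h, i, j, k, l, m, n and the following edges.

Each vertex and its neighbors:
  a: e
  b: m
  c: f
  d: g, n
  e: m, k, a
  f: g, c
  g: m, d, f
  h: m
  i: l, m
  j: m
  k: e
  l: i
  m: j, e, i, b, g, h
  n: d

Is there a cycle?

DFS, tracking each vertex's parent; an edge to a visited non-parent vertex closes a cycle.
Start from l:
visit l (parent –)
  visit i (parent l)
    i–l: parent, skip
    visit m (parent i)
      visit j (parent m)
        j–m: parent, skip
      visit e (parent m)
        e–m: parent, skip
        visit k (parent e)
          k–e: parent, skip
        visit a (parent e)
          a–e: parent, skip
      m–i: parent, skip
      visit b (parent m)
        b–m: parent, skip
      visit g (parent m)
        g–m: parent, skip
        visit d (parent g)
          d–g: parent, skip
          visit n (parent d)
            n–d: parent, skip
        visit f (parent g)
          f–g: parent, skip
          visit c (parent f)
            c–f: parent, skip
      visit h (parent m)
        h–m: parent, skip
No non-parent visited neighbor found — the graph is a forest.

No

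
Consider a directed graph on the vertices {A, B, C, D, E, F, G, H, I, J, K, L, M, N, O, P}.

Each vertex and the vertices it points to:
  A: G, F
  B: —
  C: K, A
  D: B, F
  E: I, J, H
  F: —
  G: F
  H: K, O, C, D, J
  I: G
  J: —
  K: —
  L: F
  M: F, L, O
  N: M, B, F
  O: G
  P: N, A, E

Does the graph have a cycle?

DFS with white/gray/black marking, starting from H:
H gray
  K gray
  K black
  O gray
    G gray
      F gray
      F black
    G black
  O black
  C gray
    C→K: K black — skip
    A gray
      A→G: G black — skip
      A→F: F black — skip
    A black
  C black
  D gray
    B gray
    B black
    D→F: F black — skip
  D black
  J gray
  J black
H black
E gray
  I gray
    I→G: G black — skip
  I black
  E→J: J black — skip
  E→H: H black — skip
E black
L gray
  L→F: F black — skip
L black
M gray
  M→F: F black — skip
  M→L: L black — skip
  M→O: O black — skip
M black
N gray
  N→M: M black — skip
  N→B: B black — skip
  N→F: F black — skip
N black
P gray
  P→N: N black — skip
  P→A: A black — skip
  P→E: E black — skip
P black
Every edge goes to a white or black vertex — no back edge, so the graph is acyclic.

No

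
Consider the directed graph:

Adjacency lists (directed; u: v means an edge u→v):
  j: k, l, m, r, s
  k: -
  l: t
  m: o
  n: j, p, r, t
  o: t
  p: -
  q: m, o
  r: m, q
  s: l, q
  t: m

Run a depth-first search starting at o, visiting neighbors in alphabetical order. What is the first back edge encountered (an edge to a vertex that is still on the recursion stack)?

m->o

DFS from o (visiting neighbors in alphabetical order); mark gray on enter, black on exit:
o gray
  t gray
    m gray
      m→o: o is gray → back edge
First back edge: m → o.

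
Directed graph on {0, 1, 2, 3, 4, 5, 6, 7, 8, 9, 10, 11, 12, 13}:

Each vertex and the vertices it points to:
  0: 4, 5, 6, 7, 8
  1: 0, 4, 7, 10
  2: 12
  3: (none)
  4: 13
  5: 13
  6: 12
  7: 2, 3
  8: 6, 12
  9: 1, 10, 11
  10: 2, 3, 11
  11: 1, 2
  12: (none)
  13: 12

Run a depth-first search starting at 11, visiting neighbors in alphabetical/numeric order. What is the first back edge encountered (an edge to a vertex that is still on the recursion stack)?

DFS from 11 (visiting neighbors in alphabetical/numeric order); mark gray on enter, black on exit:
11 gray
  1 gray
    0 gray
      4 gray
        13 gray
          12 gray
          12 black
        13 black
      4 black
      5 gray
        5→13: 13 black — skip
      5 black
      6 gray
        6→12: 12 black — skip
      6 black
      7 gray
        2 gray
          2→12: 12 black — skip
        2 black
        3 gray
        3 black
      7 black
      8 gray
        8→6: 6 black — skip
        8→12: 12 black — skip
      8 black
    0 black
    1→4: 4 black — skip
    1→7: 7 black — skip
    10 gray
      10→2: 2 black — skip
      10→3: 3 black — skip
      10→11: 11 is gray → back edge
First back edge: 10 → 11.

10→11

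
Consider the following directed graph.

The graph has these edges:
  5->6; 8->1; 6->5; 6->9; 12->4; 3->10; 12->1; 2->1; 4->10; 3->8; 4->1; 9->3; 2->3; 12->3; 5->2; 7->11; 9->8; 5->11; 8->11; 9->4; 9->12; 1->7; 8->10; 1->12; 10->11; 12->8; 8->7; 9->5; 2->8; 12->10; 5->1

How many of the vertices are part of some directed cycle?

A vertex is on a directed cycle iff it belongs to a strongly connected component of size ≥ 2 (or has a self-loop).
The vertices on cycles are {1, 3, 4, 5, 6, 8, 9, 12} — 8 in total.

8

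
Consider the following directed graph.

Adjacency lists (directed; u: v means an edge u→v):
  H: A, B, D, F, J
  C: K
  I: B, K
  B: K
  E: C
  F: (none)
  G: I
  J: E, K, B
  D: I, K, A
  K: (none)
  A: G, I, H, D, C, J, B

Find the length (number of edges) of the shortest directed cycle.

For each vertex v, BFS finds the shortest path from v back to v.
The shortest such closed walk is H → A → H, length 2.

2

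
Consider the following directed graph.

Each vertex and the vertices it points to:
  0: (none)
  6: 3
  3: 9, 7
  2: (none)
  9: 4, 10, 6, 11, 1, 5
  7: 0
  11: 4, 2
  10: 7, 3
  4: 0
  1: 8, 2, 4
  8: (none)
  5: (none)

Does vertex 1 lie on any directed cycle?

No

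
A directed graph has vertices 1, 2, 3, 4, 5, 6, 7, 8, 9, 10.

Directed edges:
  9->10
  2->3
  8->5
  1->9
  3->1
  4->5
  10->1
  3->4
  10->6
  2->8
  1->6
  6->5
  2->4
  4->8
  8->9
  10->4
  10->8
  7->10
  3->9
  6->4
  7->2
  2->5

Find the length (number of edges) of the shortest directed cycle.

3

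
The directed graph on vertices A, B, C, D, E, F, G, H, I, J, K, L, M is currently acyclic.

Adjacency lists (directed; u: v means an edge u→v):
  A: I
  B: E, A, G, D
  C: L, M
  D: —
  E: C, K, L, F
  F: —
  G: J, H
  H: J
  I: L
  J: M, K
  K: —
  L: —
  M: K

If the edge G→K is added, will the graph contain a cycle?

Adding G→K creates a cycle iff K can already reach G.
Explore from K: no path reaches G. The graph stays acyclic.

No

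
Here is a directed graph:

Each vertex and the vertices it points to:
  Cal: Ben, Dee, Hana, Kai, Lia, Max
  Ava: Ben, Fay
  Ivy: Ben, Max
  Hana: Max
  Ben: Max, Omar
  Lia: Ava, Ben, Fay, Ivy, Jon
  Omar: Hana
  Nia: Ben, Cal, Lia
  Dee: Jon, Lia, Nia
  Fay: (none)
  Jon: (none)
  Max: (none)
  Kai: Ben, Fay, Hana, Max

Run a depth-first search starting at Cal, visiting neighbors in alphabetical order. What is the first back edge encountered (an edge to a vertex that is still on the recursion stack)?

Nia->Cal

DFS from Cal (visiting neighbors in alphabetical order); mark gray on enter, black on exit:
Cal gray
  Ben gray
    Max gray
    Max black
    Omar gray
      Hana gray
        Hana→Max: Max black — skip
      Hana black
    Omar black
  Ben black
  Dee gray
    Jon gray
    Jon black
    Lia gray
      Ava gray
        Ava→Ben: Ben black — skip
        Fay gray
        Fay black
      Ava black
      Lia→Ben: Ben black — skip
      Lia→Fay: Fay black — skip
      Ivy gray
        Ivy→Ben: Ben black — skip
        Ivy→Max: Max black — skip
      Ivy black
      Lia→Jon: Jon black — skip
    Lia black
    Nia gray
      Nia→Ben: Ben black — skip
      Nia→Cal: Cal is gray → back edge
First back edge: Nia → Cal.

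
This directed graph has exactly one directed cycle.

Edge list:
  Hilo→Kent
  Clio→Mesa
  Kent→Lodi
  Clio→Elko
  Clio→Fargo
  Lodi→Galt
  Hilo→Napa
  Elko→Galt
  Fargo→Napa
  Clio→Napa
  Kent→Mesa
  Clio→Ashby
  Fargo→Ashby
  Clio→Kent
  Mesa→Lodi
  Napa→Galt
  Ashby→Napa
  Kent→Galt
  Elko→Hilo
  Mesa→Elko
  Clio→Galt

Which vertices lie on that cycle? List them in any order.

DFS with gray/black marking from Elko:
Elko gray
  Galt gray
  Galt black
  Hilo gray
    Kent gray
      Lodi gray
        Lodi→Galt: Galt black — skip
      Lodi black
      Mesa gray
        Mesa→Lodi: Lodi black — skip
        Mesa→Elko: Elko is gray → back edge
Back edge closes the cycle Elko → Hilo → Kent → Mesa → Elko; its vertices are {Elko, Hilo, Kent, Mesa}.

Elko, Hilo, Kent, Mesa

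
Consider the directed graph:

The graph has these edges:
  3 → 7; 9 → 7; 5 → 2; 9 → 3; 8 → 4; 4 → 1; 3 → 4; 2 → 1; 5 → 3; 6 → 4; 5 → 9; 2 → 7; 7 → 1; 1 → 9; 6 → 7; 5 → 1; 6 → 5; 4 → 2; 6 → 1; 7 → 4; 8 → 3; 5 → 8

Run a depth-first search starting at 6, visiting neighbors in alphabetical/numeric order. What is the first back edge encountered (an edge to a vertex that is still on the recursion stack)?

DFS from 6 (visiting neighbors in alphabetical/numeric order); mark gray on enter, black on exit:
6 gray
  1 gray
    9 gray
      3 gray
        4 gray
          4→1: 1 is gray → back edge
First back edge: 4 → 1.

4→1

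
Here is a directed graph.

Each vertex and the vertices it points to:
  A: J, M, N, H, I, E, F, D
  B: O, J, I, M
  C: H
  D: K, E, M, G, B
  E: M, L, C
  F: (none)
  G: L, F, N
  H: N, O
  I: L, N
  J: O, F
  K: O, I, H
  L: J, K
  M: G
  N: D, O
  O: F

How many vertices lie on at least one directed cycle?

A vertex is on a directed cycle iff it belongs to a strongly connected component of size ≥ 2 (or has a self-loop).
The vertices on cycles are {B, C, D, E, G, H, I, K, L, M, N} — 11 in total.

11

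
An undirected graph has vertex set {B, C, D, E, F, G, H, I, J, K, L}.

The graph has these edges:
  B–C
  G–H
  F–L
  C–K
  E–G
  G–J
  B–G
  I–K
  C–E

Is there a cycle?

Yes

DFS, tracking each vertex's parent; an edge to a visited non-parent vertex closes a cycle.
Start from G:
visit G (parent –)
  visit H (parent G)
    H–G: parent, skip
  visit E (parent G)
    E–G: parent, skip
    visit C (parent E)
      visit K (parent C)
        visit I (parent K)
          I–K: parent, skip
        K–C: parent, skip
      visit B (parent C)
        B–C: parent, skip
        B–G: G visited and ≠ parent → cycle
Cycle: G – E – C – B – G.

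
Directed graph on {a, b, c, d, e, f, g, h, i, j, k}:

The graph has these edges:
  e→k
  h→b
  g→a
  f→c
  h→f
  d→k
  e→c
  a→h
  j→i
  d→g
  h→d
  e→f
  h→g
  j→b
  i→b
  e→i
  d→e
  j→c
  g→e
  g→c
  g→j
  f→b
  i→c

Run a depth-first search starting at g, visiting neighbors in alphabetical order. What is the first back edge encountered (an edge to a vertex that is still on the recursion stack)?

d->g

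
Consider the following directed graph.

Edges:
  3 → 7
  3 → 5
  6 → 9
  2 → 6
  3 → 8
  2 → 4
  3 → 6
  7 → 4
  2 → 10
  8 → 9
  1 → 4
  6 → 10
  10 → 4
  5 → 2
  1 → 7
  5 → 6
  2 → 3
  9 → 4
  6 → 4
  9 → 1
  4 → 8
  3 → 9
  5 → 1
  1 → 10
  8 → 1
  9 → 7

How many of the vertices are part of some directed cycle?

9

A vertex is on a directed cycle iff it belongs to a strongly connected component of size ≥ 2 (or has a self-loop).
The vertices on cycles are {1, 2, 3, 4, 5, 7, 8, 9, 10} — 9 in total.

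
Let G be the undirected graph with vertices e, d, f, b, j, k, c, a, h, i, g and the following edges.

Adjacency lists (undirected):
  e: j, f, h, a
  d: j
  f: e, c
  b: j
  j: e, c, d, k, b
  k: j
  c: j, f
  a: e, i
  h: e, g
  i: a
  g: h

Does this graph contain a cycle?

Yes

DFS, tracking each vertex's parent; an edge to a visited non-parent vertex closes a cycle.
Start from d:
visit d (parent –)
  visit j (parent d)
    visit e (parent j)
      e–j: parent, skip
      visit f (parent e)
        f–e: parent, skip
        visit c (parent f)
          c–j: j visited and ≠ parent → cycle
Cycle: j – e – f – c – j.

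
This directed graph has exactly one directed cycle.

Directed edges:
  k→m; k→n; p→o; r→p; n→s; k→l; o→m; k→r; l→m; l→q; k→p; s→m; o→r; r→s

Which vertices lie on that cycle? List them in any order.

DFS with gray/black marking from r:
r gray
  s gray
    m gray
    m black
  s black
  p gray
    o gray
      o→r: r is gray → back edge
Back edge closes the cycle r → p → o → r; its vertices are {o, p, r}.

o, p, r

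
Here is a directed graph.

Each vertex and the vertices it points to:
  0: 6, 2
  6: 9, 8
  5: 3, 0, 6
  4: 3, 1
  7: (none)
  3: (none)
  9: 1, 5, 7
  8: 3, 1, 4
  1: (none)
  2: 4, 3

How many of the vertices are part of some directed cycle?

4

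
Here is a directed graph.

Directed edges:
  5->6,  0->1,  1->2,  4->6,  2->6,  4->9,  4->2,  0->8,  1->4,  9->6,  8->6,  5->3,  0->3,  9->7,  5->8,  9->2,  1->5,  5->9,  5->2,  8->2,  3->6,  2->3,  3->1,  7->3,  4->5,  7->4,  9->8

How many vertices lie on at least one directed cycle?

A vertex is on a directed cycle iff it belongs to a strongly connected component of size ≥ 2 (or has a self-loop).
The vertices on cycles are {1, 2, 3, 4, 5, 7, 8, 9} — 8 in total.

8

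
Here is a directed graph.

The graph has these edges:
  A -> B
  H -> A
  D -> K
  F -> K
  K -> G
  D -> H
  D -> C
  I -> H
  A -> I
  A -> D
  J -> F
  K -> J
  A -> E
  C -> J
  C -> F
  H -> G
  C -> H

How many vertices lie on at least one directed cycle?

8

A vertex is on a directed cycle iff it belongs to a strongly connected component of size ≥ 2 (or has a self-loop).
The vertices on cycles are {A, C, D, F, H, I, J, K} — 8 in total.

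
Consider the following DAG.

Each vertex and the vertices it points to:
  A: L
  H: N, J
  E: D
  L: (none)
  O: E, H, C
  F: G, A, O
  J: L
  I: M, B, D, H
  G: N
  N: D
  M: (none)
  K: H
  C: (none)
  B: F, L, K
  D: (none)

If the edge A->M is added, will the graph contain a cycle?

No

Adding A→M creates a cycle iff M can already reach A.
Explore from M: no path reaches A. The graph stays acyclic.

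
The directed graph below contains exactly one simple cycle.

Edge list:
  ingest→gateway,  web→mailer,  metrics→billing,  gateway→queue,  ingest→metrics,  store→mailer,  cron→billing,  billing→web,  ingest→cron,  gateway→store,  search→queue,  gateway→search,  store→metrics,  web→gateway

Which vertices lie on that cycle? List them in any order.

web, store, billing, gateway, metrics

DFS with gray/black marking from gateway:
gateway gray
  queue gray
  queue black
  search gray
    search→queue: queue black — skip
  search black
  store gray
    metrics gray
      billing gray
        web gray
          mailer gray
          mailer black
          web→gateway: gateway is gray → back edge
Back edge closes the cycle gateway → store → metrics → billing → web → gateway; its vertices are {web, store, billing, gateway, metrics}.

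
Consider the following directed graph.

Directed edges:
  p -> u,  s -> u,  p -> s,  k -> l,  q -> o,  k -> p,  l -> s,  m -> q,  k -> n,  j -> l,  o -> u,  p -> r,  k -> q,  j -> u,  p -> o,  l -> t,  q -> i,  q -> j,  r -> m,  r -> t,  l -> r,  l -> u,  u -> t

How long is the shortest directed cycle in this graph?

For each vertex v, BFS finds the shortest path from v back to v.
The shortest such closed walk is r → m → q → j → l → r, length 5.

5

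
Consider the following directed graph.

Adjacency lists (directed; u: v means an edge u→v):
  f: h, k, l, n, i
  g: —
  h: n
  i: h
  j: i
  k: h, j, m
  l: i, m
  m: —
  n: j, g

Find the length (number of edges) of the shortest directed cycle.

4

For each vertex v, BFS finds the shortest path from v back to v.
The shortest such closed walk is n → j → i → h → n, length 4.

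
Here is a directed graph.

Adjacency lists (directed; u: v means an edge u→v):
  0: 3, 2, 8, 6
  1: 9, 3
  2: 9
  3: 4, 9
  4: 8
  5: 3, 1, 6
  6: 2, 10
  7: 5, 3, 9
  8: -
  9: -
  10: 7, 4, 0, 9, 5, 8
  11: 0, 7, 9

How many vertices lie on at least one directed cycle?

A vertex is on a directed cycle iff it belongs to a strongly connected component of size ≥ 2 (or has a self-loop).
The vertices on cycles are {0, 5, 6, 7, 10} — 5 in total.

5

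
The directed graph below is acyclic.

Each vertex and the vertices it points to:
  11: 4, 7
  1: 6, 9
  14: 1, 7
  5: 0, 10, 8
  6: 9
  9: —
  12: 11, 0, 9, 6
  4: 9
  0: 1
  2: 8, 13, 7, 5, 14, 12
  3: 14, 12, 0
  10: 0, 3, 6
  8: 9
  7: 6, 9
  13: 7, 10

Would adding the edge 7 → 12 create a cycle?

Adding 7→12 creates a cycle iff 12 can already reach 7.
Path from 12: 12 → 11 → 7.
So 12 → … → 7 → 12 is a cycle.

Yes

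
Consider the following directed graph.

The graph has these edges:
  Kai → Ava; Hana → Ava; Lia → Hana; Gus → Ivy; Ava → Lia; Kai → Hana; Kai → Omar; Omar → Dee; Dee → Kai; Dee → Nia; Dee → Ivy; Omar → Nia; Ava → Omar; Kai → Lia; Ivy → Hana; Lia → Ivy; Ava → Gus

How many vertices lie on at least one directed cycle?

8

A vertex is on a directed cycle iff it belongs to a strongly connected component of size ≥ 2 (or has a self-loop).
The vertices on cycles are {Ava, Dee, Gus, Ivy, Kai, Lia, Hana, Omar} — 8 in total.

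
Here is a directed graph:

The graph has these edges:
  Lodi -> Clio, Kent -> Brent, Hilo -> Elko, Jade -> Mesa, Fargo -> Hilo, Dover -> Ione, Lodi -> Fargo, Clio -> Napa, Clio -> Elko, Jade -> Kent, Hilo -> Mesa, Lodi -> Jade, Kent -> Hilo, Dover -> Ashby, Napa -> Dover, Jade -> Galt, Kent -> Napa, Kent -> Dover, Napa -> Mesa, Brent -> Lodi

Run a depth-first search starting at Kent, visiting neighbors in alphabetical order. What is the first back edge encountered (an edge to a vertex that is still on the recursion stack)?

DFS from Kent (visiting neighbors in alphabetical order); mark gray on enter, black on exit:
Kent gray
  Brent gray
    Lodi gray
      Clio gray
        Elko gray
        Elko black
        Napa gray
          Dover gray
            Ashby gray
            Ashby black
            Ione gray
            Ione black
          Dover black
          Mesa gray
          Mesa black
        Napa black
      Clio black
      Fargo gray
        Hilo gray
          Hilo→Elko: Elko black — skip
          Hilo→Mesa: Mesa black — skip
        Hilo black
      Fargo black
      Jade gray
        Galt gray
        Galt black
        Jade→Kent: Kent is gray → back edge
First back edge: Jade → Kent.

Jade->Kent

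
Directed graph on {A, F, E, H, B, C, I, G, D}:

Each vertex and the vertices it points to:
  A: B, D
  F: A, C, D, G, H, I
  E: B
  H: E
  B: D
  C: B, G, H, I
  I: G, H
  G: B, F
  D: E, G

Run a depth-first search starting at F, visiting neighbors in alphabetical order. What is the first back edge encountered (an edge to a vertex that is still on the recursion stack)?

E→B

DFS from F (visiting neighbors in alphabetical order); mark gray on enter, black on exit:
F gray
  A gray
    B gray
      D gray
        E gray
          E→B: B is gray → back edge
First back edge: E → B.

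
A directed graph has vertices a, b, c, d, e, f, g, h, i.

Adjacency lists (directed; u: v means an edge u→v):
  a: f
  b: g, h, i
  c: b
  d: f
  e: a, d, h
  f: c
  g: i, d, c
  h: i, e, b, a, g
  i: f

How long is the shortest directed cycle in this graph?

For each vertex v, BFS finds the shortest path from v back to v.
The shortest such closed walk is h → e → h, length 2.

2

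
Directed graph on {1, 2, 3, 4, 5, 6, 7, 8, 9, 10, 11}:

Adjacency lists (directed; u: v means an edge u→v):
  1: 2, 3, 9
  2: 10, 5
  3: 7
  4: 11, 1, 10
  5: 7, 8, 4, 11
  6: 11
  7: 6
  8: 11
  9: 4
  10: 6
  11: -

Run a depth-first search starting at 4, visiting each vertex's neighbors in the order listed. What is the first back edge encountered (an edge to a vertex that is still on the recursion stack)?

DFS from 4 (visiting each vertex's neighbors in the order listed); mark gray on enter, black on exit:
4 gray
  11 gray
  11 black
  1 gray
    2 gray
      10 gray
        6 gray
          6→11: 11 black — skip
        6 black
      10 black
      5 gray
        7 gray
          7→6: 6 black — skip
        7 black
        8 gray
          8→11: 11 black — skip
        8 black
        5→4: 4 is gray → back edge
First back edge: 5 → 4.

5->4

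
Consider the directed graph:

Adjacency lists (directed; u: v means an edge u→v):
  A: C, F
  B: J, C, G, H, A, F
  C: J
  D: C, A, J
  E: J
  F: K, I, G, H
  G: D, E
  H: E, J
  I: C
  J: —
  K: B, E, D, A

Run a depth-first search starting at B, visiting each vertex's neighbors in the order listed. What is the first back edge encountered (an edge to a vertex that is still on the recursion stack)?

K->B

DFS from B (visiting each vertex's neighbors in the order listed); mark gray on enter, black on exit:
B gray
  J gray
  J black
  C gray
    C→J: J black — skip
  C black
  G gray
    D gray
      D→C: C black — skip
      A gray
        A→C: C black — skip
        F gray
          K gray
            K→B: B is gray → back edge
First back edge: K → B.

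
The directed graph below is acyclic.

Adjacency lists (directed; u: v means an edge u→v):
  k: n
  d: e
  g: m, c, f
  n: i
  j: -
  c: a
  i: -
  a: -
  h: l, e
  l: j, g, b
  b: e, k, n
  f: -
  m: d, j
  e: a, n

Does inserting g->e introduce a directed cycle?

Adding g→e creates a cycle iff e can already reach g.
Explore from e: no path reaches g. The graph stays acyclic.

No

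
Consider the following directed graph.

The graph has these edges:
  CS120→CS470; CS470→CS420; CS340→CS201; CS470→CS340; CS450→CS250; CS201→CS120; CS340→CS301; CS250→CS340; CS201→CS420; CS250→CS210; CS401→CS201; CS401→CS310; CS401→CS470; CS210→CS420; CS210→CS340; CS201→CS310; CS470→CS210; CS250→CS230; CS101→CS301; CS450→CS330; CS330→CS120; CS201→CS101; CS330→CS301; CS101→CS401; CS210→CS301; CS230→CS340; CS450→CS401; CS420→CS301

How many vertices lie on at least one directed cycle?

7

A vertex is on a directed cycle iff it belongs to a strongly connected component of size ≥ 2 (or has a self-loop).
The vertices on cycles are {CS101, CS120, CS201, CS210, CS340, CS401, CS470} — 7 in total.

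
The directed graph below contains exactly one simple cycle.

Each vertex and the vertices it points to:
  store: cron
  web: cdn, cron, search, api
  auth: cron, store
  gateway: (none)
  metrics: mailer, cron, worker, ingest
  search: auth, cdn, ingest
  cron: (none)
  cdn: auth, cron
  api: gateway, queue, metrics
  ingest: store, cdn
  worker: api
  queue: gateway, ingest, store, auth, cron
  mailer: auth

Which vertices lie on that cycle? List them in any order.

DFS with gray/black marking from api:
api gray
  gateway gray
  gateway black
  queue gray
    queue→gateway: gateway black — skip
    ingest gray
      store gray
        cron gray
        cron black
      store black
      cdn gray
        auth gray
          auth→cron: cron black — skip
          auth→store: store black — skip
        auth black
        cdn→cron: cron black — skip
      cdn black
    ingest black
    queue→store: store black — skip
    queue→auth: auth black — skip
    queue→cron: cron black — skip
  queue black
  metrics gray
    mailer gray
      mailer→auth: auth black — skip
    mailer black
    metrics→cron: cron black — skip
    worker gray
      worker→api: api is gray → back edge
Back edge closes the cycle api → metrics → worker → api; its vertices are {api, worker, metrics}.

api, worker, metrics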